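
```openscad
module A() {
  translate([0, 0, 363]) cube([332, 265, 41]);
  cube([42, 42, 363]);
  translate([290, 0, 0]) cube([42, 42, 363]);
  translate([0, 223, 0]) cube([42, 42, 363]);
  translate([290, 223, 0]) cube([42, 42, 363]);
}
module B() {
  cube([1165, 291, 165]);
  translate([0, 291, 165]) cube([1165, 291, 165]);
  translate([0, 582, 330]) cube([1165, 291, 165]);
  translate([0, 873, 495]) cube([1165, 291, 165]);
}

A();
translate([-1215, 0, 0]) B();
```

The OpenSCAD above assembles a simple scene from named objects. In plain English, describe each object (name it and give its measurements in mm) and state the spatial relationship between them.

A is a simple wooden stool: a rectangular seat 332 mm (x) by 265 mm (y), 41 mm thick, top face at z = 404 mm, on four square legs, each 42×42 mm in cross-section. The legs rest on z = 0, each flush with a corner of the seat.

B is a straight staircase of 4 solid steps. Each step is 1165 mm wide (x), 291 mm deep (y, the going) and 165 mm tall (the rise). The first step rests on the floor; each subsequent step sits one going further in +y and one rise higher in +z, directly behind and above the previous step with no overlap.

The staircase is on the floor beside the stool on its −x side.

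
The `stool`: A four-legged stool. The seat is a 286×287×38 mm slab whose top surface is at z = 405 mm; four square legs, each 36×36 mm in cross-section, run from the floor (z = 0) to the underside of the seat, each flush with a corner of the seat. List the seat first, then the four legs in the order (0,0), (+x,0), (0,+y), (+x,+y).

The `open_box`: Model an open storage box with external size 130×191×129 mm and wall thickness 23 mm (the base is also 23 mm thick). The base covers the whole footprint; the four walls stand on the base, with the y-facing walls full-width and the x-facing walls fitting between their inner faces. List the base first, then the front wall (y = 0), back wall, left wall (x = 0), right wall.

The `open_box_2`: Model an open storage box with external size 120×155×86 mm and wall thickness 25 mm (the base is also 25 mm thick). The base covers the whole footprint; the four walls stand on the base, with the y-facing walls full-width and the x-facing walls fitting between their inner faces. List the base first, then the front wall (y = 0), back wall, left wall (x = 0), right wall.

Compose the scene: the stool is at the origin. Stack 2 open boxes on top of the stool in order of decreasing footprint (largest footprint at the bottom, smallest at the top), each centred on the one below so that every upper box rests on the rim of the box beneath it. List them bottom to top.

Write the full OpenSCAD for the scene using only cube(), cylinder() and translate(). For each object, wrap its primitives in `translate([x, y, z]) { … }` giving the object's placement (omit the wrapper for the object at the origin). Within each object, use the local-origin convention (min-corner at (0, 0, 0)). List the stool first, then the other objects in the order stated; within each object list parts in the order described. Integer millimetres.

translate([0, 0, 367]) cube([286, 287, 38]);
cube([36, 36, 367]);
translate([250, 0, 0]) cube([36, 36, 367]);
translate([0, 251, 0]) cube([36, 36, 367]);
translate([250, 251, 0]) cube([36, 36, 367]);
translate([78, 48, 405]) {
  cube([130, 191, 23]);
  translate([0, 0, 23]) cube([130, 23, 106]);
  translate([0, 168, 23]) cube([130, 23, 106]);
  translate([0, 23, 23]) cube([23, 145, 106]);
  translate([107, 23, 23]) cube([23, 145, 106]);
}
translate([83, 66, 534]) {
  cube([120, 155, 25]);
  translate([0, 0, 25]) cube([120, 25, 61]);
  translate([0, 130, 25]) cube([120, 25, 61]);
  translate([0, 25, 25]) cube([25, 105, 61]);
  translate([95, 25, 25]) cube([25, 105, 61]);
}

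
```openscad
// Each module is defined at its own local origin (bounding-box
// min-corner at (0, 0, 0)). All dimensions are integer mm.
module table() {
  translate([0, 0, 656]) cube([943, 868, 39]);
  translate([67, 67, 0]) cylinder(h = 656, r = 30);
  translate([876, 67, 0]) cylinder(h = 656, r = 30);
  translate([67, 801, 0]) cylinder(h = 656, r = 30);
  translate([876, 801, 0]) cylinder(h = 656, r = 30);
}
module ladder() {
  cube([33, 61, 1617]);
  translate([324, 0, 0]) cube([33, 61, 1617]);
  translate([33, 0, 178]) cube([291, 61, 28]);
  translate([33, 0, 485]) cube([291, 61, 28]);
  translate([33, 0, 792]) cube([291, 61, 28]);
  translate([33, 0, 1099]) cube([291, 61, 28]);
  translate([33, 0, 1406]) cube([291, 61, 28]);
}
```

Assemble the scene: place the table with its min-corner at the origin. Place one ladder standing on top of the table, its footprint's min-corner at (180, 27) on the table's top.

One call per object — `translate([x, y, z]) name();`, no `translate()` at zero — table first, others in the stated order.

table();
translate([180, 27, 695]) ladder();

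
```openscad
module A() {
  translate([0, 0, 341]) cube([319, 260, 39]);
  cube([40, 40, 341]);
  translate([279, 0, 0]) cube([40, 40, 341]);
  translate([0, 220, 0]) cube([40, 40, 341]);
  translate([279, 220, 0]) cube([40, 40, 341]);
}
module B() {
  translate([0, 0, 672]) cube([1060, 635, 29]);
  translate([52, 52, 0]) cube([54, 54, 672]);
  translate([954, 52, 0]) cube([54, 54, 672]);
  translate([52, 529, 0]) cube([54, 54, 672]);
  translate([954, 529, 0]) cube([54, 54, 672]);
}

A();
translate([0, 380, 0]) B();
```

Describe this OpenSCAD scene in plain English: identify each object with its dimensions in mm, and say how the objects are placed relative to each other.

A is a simple wooden stool: a rectangular seat 319 mm (x) by 260 mm (y), 39 mm thick, top face at z = 380 mm, on four square legs, each 40×40 mm in cross-section. The legs rest on z = 0, each flush with a corner of the seat.

B is a rectangular dining table. The top is 1060×635×29 mm with its upper surface at z = 701 mm. It stands on four 54×54 mm square legs, each inset 52 mm from the nearest pair of top edges, running from the floor to the underside of the top.

The table is on the floor beside the stool on its +y side.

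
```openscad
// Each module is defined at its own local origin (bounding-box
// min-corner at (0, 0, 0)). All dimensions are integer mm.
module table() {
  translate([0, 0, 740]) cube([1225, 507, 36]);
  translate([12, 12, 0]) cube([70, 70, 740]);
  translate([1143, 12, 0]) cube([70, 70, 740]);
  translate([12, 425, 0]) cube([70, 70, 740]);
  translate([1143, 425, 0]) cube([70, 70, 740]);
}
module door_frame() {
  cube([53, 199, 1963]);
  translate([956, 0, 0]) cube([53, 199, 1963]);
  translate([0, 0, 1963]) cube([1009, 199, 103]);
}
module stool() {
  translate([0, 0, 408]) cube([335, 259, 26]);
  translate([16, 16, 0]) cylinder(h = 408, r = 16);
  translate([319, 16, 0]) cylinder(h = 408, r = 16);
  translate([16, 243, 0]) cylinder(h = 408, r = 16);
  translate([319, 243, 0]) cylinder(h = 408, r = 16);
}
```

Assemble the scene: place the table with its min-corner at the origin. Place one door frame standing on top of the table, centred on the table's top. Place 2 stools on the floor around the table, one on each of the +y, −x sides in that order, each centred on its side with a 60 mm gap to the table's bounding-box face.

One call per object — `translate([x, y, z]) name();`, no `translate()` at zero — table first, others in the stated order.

table();
translate([108, 154, 776]) door_frame();
translate([445, 567, 0]) stool();
translate([-395, 124, 0]) stool();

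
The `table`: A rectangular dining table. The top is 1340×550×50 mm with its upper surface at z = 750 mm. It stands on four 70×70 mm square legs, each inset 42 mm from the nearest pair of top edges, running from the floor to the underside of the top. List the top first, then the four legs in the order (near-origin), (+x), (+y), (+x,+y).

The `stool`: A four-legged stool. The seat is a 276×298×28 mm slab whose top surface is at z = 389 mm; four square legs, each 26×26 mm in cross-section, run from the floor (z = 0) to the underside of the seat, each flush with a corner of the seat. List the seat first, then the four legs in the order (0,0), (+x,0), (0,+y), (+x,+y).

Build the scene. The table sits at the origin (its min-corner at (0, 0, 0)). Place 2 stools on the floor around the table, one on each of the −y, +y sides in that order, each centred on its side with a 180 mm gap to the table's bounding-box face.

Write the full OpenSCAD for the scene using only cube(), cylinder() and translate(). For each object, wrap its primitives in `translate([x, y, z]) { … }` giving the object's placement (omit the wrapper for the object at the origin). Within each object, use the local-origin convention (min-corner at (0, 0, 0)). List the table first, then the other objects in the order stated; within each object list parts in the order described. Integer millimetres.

translate([0, 0, 700]) cube([1340, 550, 50]);
translate([42, 42, 0]) cube([70, 70, 700]);
translate([1228, 42, 0]) cube([70, 70, 700]);
translate([42, 438, 0]) cube([70, 70, 700]);
translate([1228, 438, 0]) cube([70, 70, 700]);
translate([532, -478, 0]) {
  translate([0, 0, 361]) cube([276, 298, 28]);
  cube([26, 26, 361]);
  translate([250, 0, 0]) cube([26, 26, 361]);
  translate([0, 272, 0]) cube([26, 26, 361]);
  translate([250, 272, 0]) cube([26, 26, 361]);
}
translate([532, 730, 0]) {
  translate([0, 0, 361]) cube([276, 298, 28]);
  cube([26, 26, 361]);
  translate([250, 0, 0]) cube([26, 26, 361]);
  translate([0, 272, 0]) cube([26, 26, 361]);
  translate([250, 272, 0]) cube([26, 26, 361]);
}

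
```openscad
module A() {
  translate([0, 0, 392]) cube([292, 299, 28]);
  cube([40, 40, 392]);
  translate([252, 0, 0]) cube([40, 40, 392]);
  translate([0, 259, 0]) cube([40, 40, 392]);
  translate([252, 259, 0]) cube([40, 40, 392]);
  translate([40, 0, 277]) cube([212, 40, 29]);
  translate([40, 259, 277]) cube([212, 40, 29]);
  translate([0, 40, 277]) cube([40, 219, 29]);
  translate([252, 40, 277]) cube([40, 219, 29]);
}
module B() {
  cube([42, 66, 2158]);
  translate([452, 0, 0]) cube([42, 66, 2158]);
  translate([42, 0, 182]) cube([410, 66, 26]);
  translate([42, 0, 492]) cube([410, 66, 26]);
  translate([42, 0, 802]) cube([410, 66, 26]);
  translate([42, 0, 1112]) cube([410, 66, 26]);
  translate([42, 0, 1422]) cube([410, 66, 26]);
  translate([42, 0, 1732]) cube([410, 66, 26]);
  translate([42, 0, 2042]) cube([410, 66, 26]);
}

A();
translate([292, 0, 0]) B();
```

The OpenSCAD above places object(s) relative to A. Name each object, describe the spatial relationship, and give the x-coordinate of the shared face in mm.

The stool's +x face and the ladder's −x face are both at x = 292 mm.

A is a stool. B is a ladder. The ladder is against the stool's +x side, with their −y faces flush. The x-coordinate of the shared face is 292 mm.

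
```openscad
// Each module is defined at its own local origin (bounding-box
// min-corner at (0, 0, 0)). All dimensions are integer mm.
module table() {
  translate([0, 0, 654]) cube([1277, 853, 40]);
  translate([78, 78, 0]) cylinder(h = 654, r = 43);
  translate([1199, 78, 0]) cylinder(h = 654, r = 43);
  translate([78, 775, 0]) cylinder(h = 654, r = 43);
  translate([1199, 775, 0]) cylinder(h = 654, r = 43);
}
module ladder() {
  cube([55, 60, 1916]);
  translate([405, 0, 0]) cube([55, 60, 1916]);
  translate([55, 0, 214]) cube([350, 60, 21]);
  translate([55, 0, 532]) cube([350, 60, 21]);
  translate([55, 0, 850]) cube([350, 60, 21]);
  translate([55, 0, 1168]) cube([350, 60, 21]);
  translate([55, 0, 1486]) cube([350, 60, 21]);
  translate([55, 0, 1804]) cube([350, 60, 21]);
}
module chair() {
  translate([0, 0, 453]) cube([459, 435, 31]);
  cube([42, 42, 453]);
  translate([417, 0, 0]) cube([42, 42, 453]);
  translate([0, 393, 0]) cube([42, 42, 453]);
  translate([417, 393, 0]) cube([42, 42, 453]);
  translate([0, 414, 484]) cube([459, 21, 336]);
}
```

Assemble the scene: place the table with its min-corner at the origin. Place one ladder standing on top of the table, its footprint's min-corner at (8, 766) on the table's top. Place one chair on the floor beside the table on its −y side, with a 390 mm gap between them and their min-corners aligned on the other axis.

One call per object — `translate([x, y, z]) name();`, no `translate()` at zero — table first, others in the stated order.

table();
translate([8, 766, 694]) ladder();
translate([0, -825, 0]) chair();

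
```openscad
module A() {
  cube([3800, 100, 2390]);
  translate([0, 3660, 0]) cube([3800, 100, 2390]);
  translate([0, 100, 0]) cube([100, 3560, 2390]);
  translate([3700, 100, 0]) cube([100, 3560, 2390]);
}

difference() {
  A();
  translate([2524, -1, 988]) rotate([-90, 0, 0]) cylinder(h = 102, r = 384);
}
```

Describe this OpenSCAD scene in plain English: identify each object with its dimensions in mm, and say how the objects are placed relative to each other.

A is the wall frame of a small rectangular building: four walls, each 2390 mm tall and 100 mm thick, enclosing a footprint 3800 mm (x) by 3760 mm (y) outside-to-outside, with no floor or roof. The front and back walls (the −y and +y sides) span the full width; the two side walls fit between them.

The house frame has a circular hole of radius 384 mm through its front wall, centred at (x = 2524, z = 988).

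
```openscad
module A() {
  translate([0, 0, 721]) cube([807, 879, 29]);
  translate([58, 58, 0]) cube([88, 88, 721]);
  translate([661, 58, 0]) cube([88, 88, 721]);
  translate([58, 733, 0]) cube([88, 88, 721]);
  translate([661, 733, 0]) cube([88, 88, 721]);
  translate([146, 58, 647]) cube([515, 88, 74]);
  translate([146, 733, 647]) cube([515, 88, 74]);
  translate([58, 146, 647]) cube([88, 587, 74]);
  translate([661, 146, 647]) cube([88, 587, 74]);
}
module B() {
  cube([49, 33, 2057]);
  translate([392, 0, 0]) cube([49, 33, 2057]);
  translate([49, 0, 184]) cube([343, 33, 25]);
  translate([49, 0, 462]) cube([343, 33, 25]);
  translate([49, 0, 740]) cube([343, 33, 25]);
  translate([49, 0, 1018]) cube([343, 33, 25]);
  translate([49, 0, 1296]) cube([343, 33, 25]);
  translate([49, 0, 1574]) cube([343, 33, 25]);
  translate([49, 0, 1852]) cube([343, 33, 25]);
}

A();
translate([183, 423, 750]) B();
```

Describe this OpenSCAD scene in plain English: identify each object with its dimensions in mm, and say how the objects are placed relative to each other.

A is a rectangular dining table. The top is 807×879×29 mm with its upper surface at z = 750 mm. It stands on four 88×88 mm square legs, each inset 58 mm from the nearest pair of top edges, running from the floor to the underside of the top. Four apron rails, 88 mm thick and 74 mm tall, run between adjacent legs with their top edges flush with the underside of the top and their outer faces flush with the legs' outer faces.

B is a straight ladder. Two 49×33 mm vertical rails, 2057 mm tall, stand 441 mm apart (outside-to-outside) with their front faces coplanar on the −y side. 7 rungs, each 33 mm deep and 25 mm tall, span between the inner faces of the rails, front faces flush with the rails. The lowest rung's underside is at z = 184 mm and rungs are spaced 278 mm apart (underside to underside).

The ladder is on top of the table, centred.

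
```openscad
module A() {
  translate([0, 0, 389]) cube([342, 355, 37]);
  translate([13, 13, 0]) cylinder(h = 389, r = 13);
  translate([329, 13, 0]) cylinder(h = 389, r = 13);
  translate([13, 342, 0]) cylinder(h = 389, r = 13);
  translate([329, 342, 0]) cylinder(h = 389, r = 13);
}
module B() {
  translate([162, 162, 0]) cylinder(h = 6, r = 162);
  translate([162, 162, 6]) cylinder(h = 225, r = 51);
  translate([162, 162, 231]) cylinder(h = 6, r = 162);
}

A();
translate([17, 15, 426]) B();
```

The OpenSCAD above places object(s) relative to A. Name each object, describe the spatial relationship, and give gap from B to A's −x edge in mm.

The spool's min-x is at 17; the stool's min-x is 0; gap = 17 mm.

A is a stool. B is a spool. The spool is on top of the stool. The gap from the spool to the stool's −x edge is 17 mm.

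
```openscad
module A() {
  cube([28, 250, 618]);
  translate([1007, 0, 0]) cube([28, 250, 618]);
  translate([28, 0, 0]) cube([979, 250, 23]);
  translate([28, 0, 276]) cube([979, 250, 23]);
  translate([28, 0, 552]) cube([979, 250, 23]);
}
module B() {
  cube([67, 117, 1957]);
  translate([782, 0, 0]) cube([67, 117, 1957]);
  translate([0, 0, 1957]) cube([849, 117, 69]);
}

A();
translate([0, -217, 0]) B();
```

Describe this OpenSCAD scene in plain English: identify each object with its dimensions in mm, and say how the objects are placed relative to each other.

A is an open bookshelf. Two side panels, each 28 mm thick, 250 mm deep and 618 mm tall, stand 1035 mm apart (outside-to-outside). Between them sit 3 shelves, each 23 mm thick and 250 mm deep, spanning the full gap between the sides. The bottom shelf rests on the floor (its underside at z = 0) and the clear gap between one shelf's top and the next shelf's underside is 253 mm.

B is a rectangular door frame: two vertical jambs of 67×117 mm section, 1957 mm tall, with a clear opening 715 mm wide between their inner faces. A header 69 mm tall and 117 mm deep lies on top of the jambs and spans the full outside width.

The door frame is on the floor beside the bookshelf on its −y side.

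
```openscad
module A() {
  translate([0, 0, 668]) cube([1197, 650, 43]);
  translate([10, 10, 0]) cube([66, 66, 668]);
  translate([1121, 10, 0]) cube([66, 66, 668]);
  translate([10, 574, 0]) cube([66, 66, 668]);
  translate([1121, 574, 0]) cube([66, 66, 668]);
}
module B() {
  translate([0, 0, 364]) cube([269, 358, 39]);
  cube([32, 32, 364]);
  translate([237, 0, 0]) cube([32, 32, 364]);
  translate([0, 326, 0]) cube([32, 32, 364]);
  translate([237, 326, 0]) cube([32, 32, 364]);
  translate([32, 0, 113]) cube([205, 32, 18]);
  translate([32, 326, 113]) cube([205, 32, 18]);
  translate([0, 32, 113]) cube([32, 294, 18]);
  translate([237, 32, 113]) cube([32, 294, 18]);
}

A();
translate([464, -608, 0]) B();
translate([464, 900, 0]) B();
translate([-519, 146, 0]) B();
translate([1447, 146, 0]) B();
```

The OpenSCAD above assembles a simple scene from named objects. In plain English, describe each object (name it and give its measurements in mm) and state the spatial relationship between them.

A is a rectangular dining table. The top is 1197×650×43 mm with its upper surface at z = 711 mm. It stands on four 66×66 mm square legs, each inset 10 mm from the nearest pair of top edges, running from the floor to the underside of the top.

B is a four-legged stool. The seat is a 269×358×39 mm slab whose top surface is at z = 403 mm; four square legs, each 32×32 mm in cross-section, run from the floor (z = 0) to the underside of the seat, each flush with a corner of the seat. Four stretchers, 32 mm wide and 18 mm tall, connect adjacent legs with their undersides at z = 113 mm, each running between the inner faces of the legs it joins and aligned with the legs' outer faces on the other axis.

Four stools sit around the table at the −y, +y, −x, +x sides.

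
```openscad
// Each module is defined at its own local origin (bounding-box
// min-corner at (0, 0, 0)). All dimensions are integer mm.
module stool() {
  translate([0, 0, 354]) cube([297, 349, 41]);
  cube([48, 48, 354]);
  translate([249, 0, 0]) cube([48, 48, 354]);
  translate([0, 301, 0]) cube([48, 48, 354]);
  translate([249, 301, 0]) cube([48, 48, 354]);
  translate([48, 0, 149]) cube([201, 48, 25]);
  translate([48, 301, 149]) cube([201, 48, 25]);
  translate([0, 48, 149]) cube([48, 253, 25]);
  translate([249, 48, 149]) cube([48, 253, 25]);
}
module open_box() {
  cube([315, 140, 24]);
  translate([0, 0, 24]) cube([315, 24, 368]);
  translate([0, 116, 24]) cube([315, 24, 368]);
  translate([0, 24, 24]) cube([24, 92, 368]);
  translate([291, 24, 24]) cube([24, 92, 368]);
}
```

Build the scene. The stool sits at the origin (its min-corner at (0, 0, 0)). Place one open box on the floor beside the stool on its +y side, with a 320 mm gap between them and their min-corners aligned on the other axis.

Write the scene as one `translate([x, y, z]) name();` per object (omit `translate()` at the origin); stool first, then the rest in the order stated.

stool();
translate([0, 669, 0]) open_box();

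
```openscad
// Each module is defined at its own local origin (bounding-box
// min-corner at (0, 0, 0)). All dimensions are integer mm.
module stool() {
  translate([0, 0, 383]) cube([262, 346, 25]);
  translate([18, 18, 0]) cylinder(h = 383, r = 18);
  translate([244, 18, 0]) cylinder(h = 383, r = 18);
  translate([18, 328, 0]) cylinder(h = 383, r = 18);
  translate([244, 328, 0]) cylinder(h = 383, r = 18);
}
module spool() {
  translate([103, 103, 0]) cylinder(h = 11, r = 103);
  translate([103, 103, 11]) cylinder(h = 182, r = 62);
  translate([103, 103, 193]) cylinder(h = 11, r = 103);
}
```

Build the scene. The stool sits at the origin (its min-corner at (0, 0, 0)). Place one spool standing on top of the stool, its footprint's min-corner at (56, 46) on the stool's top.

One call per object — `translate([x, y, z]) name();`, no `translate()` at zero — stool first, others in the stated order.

stool();
translate([56, 46, 408]) spool();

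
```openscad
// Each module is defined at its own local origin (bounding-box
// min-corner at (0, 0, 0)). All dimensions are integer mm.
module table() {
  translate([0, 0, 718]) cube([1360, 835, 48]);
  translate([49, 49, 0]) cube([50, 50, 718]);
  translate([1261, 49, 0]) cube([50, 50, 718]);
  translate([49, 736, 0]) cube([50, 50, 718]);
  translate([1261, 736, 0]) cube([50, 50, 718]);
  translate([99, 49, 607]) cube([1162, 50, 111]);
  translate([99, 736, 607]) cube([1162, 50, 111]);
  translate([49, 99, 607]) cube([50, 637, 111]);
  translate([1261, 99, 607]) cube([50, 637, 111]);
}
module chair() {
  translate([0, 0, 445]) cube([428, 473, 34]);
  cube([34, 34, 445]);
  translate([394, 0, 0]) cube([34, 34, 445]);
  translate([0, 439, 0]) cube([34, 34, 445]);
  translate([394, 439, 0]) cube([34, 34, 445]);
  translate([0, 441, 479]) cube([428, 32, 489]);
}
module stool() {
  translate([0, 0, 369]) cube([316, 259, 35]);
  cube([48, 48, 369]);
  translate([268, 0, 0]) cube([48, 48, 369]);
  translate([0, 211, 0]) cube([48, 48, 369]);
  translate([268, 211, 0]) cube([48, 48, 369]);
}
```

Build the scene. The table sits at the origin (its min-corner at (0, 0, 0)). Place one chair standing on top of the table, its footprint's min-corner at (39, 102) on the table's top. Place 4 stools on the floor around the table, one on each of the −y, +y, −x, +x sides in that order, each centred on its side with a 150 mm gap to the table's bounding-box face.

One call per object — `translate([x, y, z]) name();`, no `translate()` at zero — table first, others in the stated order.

table();
translate([39, 102, 766]) chair();
translate([522, -409, 0]) stool();
translate([522, 985, 0]) stool();
translate([-466, 288, 0]) stool();
translate([1510, 288, 0]) stool();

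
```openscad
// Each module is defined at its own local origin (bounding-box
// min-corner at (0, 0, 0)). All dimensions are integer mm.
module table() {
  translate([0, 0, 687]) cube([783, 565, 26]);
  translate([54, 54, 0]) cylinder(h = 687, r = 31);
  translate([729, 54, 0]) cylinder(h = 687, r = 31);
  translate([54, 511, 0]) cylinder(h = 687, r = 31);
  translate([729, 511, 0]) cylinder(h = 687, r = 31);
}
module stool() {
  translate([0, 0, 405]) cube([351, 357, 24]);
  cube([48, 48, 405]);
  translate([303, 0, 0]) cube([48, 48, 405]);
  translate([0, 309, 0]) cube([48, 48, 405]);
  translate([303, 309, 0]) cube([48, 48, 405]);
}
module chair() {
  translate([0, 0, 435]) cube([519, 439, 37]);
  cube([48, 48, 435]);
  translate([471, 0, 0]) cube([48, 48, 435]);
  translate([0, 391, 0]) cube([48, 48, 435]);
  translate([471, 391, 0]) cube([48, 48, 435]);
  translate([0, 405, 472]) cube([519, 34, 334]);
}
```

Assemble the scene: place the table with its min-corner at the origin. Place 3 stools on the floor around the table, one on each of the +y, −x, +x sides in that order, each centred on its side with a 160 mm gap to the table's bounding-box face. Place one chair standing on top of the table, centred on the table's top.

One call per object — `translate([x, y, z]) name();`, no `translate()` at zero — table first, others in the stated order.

table();
translate([216, 725, 0]) stool();
translate([-511, 104, 0]) stool();
translate([943, 104, 0]) stool();
translate([132, 63, 713]) chair();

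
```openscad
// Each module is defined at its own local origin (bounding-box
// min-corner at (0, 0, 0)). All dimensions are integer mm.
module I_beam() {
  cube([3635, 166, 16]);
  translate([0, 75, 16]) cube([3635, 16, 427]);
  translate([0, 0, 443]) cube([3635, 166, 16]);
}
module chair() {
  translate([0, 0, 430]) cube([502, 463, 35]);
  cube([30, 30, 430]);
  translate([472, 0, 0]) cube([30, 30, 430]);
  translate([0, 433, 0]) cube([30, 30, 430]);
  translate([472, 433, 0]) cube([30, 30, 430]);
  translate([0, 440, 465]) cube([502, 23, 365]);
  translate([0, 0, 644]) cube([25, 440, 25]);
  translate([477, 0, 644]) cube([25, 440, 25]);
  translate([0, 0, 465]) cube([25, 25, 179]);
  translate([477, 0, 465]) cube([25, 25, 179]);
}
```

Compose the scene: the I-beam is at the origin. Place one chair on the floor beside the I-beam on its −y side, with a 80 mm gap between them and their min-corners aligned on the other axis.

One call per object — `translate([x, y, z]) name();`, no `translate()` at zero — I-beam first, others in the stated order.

I_beam();
translate([0, -543, 0]) chair();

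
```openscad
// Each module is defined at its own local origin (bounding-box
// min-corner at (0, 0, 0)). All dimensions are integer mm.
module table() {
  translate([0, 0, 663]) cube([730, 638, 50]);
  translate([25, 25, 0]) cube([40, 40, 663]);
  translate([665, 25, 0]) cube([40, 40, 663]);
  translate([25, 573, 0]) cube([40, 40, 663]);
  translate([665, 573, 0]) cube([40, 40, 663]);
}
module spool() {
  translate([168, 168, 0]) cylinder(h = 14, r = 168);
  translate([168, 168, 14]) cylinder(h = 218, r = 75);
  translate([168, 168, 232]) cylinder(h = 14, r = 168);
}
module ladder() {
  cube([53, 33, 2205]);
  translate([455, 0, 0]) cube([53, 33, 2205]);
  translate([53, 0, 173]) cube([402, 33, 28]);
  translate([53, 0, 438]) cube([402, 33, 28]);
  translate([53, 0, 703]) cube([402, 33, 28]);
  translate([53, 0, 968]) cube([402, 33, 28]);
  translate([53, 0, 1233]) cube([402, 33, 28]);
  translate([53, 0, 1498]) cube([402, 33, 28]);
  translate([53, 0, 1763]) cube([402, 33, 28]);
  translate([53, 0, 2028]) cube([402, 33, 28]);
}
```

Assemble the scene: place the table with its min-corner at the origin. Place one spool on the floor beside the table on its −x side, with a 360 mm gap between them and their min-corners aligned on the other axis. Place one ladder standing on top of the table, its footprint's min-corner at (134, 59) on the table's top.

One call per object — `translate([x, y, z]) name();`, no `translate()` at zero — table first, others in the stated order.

table();
translate([-696, 0, 0]) spool();
translate([134, 59, 713]) ladder();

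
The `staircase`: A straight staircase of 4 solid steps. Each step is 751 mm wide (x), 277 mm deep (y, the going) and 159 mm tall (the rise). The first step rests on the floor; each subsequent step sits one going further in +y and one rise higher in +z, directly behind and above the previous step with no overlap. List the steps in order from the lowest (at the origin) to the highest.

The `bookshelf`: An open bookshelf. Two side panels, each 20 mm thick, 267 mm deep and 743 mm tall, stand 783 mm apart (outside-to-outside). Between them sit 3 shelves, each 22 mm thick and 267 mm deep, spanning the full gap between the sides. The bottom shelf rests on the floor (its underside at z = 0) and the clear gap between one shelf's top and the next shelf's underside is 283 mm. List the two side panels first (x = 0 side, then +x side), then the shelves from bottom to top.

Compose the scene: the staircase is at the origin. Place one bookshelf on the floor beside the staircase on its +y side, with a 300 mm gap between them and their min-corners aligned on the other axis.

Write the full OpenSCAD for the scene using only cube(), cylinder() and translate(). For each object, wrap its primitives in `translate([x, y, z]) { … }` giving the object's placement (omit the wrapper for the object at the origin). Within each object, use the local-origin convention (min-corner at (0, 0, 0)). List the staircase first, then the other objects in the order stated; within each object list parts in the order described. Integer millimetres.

cube([751, 277, 159]);
translate([0, 277, 159]) cube([751, 277, 159]);
translate([0, 554, 318]) cube([751, 277, 159]);
translate([0, 831, 477]) cube([751, 277, 159]);
translate([0, 1408, 0]) {
  cube([20, 267, 743]);
  translate([763, 0, 0]) cube([20, 267, 743]);
  translate([20, 0, 0]) cube([743, 267, 22]);
  translate([20, 0, 305]) cube([743, 267, 22]);
  translate([20, 0, 610]) cube([743, 267, 22]);
}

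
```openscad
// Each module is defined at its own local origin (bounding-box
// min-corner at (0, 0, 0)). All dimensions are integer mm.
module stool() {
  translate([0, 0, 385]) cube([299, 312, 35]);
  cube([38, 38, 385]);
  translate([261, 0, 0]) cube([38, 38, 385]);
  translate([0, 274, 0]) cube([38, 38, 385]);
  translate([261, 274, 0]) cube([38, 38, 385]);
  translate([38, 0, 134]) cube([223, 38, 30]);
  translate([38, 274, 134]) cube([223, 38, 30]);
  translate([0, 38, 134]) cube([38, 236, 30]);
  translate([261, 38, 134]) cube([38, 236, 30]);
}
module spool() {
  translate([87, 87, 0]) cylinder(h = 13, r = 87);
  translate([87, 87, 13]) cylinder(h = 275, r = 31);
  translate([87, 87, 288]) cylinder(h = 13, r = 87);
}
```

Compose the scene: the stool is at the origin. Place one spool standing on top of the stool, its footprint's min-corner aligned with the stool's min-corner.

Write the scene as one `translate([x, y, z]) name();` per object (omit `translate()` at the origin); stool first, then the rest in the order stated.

stool();
translate([0, 0, 420]) spool();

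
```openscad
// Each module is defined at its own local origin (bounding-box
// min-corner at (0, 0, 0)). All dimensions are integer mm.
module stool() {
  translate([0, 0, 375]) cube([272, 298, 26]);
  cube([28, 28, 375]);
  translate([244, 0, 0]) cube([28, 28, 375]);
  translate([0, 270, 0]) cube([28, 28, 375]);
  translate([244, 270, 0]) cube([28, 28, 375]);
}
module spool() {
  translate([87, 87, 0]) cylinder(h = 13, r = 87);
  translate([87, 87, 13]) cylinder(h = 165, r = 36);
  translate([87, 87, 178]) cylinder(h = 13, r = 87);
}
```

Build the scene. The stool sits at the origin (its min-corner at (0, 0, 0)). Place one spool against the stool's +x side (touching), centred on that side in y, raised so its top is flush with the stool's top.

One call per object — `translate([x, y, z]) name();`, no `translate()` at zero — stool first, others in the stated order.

stool();
translate([272, 62, 210]) spool();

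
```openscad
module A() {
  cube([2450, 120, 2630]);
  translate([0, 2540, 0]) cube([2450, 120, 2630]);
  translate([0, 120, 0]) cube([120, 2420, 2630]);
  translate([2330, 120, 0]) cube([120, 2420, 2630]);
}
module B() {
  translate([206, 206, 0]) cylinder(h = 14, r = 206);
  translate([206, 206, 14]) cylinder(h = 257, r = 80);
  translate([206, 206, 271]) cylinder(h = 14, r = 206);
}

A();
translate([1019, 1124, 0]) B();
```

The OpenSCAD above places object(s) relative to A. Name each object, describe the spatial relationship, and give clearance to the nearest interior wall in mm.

A is a house frame. B is a spool. The spool sits inside the house frame, centred. The clearance to the nearest interior wall is 899 mm.

Clearances: x = 899, y = 1004; minimum 899 mm.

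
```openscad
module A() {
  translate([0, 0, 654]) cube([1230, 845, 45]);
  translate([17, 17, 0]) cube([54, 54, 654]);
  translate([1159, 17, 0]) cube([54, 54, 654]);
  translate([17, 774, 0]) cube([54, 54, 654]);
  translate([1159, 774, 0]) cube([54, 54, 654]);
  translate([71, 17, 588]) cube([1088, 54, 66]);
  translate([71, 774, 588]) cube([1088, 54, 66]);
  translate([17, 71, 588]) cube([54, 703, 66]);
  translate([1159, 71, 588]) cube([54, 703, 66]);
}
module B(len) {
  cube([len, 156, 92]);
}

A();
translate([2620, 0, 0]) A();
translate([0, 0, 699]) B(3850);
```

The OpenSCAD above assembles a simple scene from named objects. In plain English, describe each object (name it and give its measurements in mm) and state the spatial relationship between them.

A is a rectangular dining table. The top is 1230×845×45 mm with its upper surface at z = 699 mm. It stands on four 54×54 mm square legs, each inset 17 mm from the nearest pair of top edges, running from the floor to the underside of the top. Four apron rails, 54 mm thick and 66 mm tall, run between adjacent legs with their top edges flush with the underside of the top and their outer faces flush with the legs' outer faces.

B is a rectangular beam 3850 mm long (x), 156 mm deep (y), 92 mm thick (z).

The beam spans the tops of two tables placed 1390 mm apart, resting at z = 699 mm.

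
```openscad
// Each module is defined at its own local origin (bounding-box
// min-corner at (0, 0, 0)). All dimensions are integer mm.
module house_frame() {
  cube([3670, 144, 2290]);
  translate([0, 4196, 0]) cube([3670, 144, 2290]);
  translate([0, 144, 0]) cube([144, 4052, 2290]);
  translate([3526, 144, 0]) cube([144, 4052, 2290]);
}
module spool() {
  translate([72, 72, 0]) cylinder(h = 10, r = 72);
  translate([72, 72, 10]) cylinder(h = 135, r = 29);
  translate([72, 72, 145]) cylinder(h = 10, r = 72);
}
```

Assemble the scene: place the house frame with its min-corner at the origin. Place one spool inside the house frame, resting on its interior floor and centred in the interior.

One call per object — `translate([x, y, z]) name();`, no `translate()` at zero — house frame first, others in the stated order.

house_frame();
translate([1763, 2098, 0]) spool();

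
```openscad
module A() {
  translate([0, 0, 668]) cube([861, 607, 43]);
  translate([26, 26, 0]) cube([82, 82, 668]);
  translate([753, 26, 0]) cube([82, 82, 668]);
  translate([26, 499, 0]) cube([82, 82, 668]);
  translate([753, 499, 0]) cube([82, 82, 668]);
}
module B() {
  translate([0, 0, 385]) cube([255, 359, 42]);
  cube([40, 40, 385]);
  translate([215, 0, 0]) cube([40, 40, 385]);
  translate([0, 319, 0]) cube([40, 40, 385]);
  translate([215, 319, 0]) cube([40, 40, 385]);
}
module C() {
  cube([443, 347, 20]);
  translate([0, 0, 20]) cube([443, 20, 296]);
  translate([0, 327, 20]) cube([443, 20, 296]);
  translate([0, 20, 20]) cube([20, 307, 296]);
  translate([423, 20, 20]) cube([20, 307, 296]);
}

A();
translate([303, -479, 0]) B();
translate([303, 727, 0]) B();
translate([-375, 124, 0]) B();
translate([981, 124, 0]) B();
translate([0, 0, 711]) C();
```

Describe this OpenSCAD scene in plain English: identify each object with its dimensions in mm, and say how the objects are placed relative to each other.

A is a table: top 861 mm (x) × 607 mm (y), 43 mm thick, upper face at z = 711 mm, on four 82×82 mm square legs, each inset 26 mm from the nearest pair of top edges, running from z = 0 to the bottom of the top.

B is a four-legged stool. The seat is 255×359 mm, 42 mm thick, top at z = 427 mm. It stands on four square legs, each 40×40 mm in cross-section, from z = 0 to the seat underside, each flush with a corner of the seat.

C is an open storage box with external size 443×347×316 mm and wall thickness 20 mm (the base is also 20 mm thick). The base covers the whole footprint; the four walls stand on the base, with the y-facing walls full-width and the x-facing walls fitting between their inner faces.

Four stools sit around the table at the −y, +y, −x, +x sides. The open box is on top of the table.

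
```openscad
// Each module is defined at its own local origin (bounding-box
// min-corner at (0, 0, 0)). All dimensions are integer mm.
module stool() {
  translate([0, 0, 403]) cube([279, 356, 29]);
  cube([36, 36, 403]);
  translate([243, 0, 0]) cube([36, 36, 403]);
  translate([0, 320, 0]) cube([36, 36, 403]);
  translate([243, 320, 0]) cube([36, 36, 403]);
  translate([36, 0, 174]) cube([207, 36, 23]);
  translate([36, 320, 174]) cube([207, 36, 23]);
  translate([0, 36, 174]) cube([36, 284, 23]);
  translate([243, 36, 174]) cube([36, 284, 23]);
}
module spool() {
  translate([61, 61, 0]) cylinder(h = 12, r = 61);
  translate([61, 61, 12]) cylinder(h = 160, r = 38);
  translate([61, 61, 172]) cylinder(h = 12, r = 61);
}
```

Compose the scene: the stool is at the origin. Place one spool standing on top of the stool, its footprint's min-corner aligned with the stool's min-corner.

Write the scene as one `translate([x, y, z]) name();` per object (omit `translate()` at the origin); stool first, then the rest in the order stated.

stool();
translate([0, 0, 432]) spool();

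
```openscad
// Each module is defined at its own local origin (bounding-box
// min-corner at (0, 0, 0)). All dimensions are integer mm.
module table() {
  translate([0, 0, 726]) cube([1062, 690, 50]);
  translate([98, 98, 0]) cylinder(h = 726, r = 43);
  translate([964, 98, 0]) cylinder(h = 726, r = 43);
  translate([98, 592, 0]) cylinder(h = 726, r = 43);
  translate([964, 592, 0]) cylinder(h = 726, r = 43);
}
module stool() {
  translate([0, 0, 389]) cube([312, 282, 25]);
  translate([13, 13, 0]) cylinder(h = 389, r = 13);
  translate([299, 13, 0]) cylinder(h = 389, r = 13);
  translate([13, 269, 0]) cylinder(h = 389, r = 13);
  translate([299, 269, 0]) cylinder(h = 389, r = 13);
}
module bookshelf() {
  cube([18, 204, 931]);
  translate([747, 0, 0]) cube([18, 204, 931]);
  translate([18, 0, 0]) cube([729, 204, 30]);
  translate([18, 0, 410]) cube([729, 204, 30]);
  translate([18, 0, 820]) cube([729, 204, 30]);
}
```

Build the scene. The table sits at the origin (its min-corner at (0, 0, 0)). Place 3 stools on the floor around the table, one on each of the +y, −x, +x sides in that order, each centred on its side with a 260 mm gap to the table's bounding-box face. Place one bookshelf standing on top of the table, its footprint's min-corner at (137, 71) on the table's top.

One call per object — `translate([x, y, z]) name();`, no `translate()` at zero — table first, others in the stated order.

table();
translate([375, 950, 0]) stool();
translate([-572, 204, 0]) stool();
translate([1322, 204, 0]) stool();
translate([137, 71, 776]) bookshelf();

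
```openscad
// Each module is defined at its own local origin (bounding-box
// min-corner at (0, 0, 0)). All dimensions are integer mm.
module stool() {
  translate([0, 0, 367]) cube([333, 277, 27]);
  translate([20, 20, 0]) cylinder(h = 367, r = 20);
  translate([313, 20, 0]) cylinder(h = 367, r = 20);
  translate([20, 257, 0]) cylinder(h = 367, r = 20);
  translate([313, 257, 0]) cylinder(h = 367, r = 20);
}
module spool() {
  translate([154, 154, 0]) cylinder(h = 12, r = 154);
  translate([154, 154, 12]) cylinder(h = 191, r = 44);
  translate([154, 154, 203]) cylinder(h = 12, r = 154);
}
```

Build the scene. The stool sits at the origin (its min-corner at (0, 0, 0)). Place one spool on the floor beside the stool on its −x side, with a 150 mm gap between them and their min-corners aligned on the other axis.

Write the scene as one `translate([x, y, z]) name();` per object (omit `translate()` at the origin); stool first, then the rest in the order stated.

stool();
translate([-458, 0, 0]) spool();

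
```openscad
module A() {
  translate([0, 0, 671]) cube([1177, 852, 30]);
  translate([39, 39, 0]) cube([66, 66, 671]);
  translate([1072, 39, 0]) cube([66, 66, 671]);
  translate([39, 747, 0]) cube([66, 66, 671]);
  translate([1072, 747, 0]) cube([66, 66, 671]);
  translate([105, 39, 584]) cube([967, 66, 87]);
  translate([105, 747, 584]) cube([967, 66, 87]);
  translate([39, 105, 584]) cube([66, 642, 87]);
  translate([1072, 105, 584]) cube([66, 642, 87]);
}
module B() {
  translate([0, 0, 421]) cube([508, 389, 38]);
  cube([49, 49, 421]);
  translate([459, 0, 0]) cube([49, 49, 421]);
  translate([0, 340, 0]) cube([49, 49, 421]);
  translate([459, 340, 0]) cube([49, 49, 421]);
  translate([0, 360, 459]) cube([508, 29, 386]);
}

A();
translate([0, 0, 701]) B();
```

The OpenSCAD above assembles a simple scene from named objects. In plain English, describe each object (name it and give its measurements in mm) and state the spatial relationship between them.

A is a table: top 1177 mm (x) × 852 mm (y), 30 mm thick, upper face at z = 701 mm, on four 66×66 mm square legs, each inset 39 mm from the nearest pair of top edges, running from z = 0 to the bottom of the top. Four apron rails, 66 mm thick and 87 mm tall, run between adjacent legs with their top edges flush with the underside of the top and their outer faces flush with the legs' outer faces.

B is a chair. The seat is a 508×389×38 mm slab with its top at z = 459 mm, on four 49×49 mm corner legs (flush with the seat edges, standing on z = 0). A flat backrest 29 mm thick, 386 mm tall, spans the full seat width and rises from the seat top along its +y edge, rear face flush with the rear of the seat.

The chair is on top of the table.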